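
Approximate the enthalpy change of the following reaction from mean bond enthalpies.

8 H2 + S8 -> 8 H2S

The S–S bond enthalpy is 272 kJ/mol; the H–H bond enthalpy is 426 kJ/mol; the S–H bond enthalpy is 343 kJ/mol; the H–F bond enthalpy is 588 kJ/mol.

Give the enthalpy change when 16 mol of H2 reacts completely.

Bonds broken (reactants):
  H–H: 8 × 426 = 3408
  S–S: 8 × 272 = 2176
  Σ(broken) = 5584 kJ
Bonds formed (products):
  S–H: 16 × 343 = 5488
  Σ(formed) = 5488 kJ
ΔH = Σ(broken) − Σ(formed) = 5584 − 5488 = +96 kJ
For 2× the reaction as written: 2 × (+96) = +192 kJ

ΔH = +192 kJ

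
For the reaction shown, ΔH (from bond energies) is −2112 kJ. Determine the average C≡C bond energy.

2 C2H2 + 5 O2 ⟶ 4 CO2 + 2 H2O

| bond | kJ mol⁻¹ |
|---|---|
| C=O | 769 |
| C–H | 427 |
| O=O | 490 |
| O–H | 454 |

Let D be the C≡C bond energy.
Σ(broken) = 2×D + 4×427 + 5×490 = 4158 + 2D
Σ(formed) = 8×769 + 4×454 = 7968
ΔH = Σ(broken) − Σ(formed) = (4158 + 2D) − (7968) = −3810 + 2D
Setting this equal to −2112 kJ gives 2D = 1698, so D = 849 kJ/mol.

D(C≡C) ≈ 849 kJ/mol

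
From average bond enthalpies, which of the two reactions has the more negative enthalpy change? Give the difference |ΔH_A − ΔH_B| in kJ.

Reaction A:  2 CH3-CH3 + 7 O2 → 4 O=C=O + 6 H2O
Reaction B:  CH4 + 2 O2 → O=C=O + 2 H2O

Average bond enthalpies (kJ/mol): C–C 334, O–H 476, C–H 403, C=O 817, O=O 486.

Reaction A:
  Bonds broken (reactants):
    C–C: 2 × 334 = 668
    C–H: 12 × 403 = 4836
    O=O: 7 × 486 = 3402
    Σ(broken) = 8906 kJ
  Bonds formed (products):
    C=O: 8 × 817 = 6536
    O–H: 12 × 476 = 5712
    Σ(formed) = 12248 kJ
  ΔH_A = 8906 − 12248 = −3342 kJ
Reaction B:
  Bonds broken (reactants):
    C–H: 4 × 403 = 1612
    O=O: 2 × 486 = 972
    Σ(broken) = 2584 kJ
  Bonds formed (products):
    C=O: 2 × 817 = 1634
    O–H: 4 × 476 = 1904
    Σ(formed) = 3538 kJ
  ΔH_B = 2584 − 3538 = −954 kJ
ΔH_A − ΔH_B = −2388 kJ, so reaction A has the more negative ΔH; |ΔH_A − ΔH_B| = 2388 kJ.

Reaction A, by 2388 kJ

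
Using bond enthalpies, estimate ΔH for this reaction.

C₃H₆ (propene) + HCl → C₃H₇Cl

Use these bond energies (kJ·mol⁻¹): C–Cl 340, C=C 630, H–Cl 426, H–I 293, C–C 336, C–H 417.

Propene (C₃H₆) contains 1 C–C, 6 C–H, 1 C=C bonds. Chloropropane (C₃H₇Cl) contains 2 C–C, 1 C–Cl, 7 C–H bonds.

ΔH ≈ −37 kJ

Bonds broken (reactants):
  C–C: 1 × 336 = 336
  C–H: 6 × 417 = 2502
  C=C: 1 × 630 = 630
  H–Cl: 1 × 426 = 426
  Σ(broken) = 3894 kJ
Bonds formed (products):
  C–C: 2 × 336 = 672
  C–Cl: 1 × 340 = 340
  C–H: 7 × 417 = 2919
  Σ(formed) = 3931 kJ
ΔH = Σ(broken) − Σ(formed) = 3894 − 3931 = −37 kJ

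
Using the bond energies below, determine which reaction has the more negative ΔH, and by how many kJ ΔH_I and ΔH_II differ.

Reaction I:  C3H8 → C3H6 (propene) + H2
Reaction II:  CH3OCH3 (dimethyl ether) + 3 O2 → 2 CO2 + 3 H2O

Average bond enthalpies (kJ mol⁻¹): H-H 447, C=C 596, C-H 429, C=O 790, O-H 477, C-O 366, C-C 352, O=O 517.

Reaction I:
  Bonds broken (reactants):
    C-C: 2 × 352 = 704
    C-H: 8 × 429 = 3432
    Σ(broken) = 4136 kJ
  Bonds formed (products):
    C-C: 1 × 352 = 352
    C-H: 6 × 429 = 2574
    C=C: 1 × 596 = 596
    H-H: 1 × 447 = 447
    Σ(formed) = 3969 kJ
  ΔH_I = 4136 − 3969 = +167 kJ
Reaction II:
  Bonds broken (reactants):
    C-H: 6 × 429 = 2574
    C-O: 2 × 366 = 732
    O=O: 3 × 517 = 1551
    Σ(broken) = 4857 kJ
  Bonds formed (products):
    C=O: 4 × 790 = 3160
    O-H: 6 × 477 = 2862
    Σ(formed) = 6022 kJ
  ΔH_II = 4857 − 6022 = −1165 kJ
ΔH_I − ΔH_II = +1332 kJ, so reaction II has the more negative ΔH; |ΔH_I − ΔH_II| = 1332 kJ.

Reaction II, by 1332 kJ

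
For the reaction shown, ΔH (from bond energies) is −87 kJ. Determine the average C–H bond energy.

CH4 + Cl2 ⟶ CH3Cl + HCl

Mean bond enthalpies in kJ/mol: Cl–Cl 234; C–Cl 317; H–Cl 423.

D(C–H) ≈ 419 kJ/mol

Let D be the C–H bond energy.
Σ(broken) = 4×D + 1×234 = 234 + 4D
Σ(formed) = 1×317 + 3×D + 1×423 = 740 + 3D
ΔH = Σ(broken) − Σ(formed) = (234 + 4D) − (740 + 3D) = −506 + D
Setting this equal to −87 kJ gives D = 419 kJ/mol.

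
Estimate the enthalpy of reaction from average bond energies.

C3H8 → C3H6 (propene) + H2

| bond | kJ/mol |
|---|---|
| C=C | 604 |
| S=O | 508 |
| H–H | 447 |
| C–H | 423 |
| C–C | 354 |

ΔH ≈ +149 kJ

Bonds broken (reactants):
  C–C: 2 × 354 = 708
  C–H: 8 × 423 = 3384
  Σ(broken) = 4092 kJ
Bonds formed (products):
  C–C: 1 × 354 = 354
  C–H: 6 × 423 = 2538
  C=C: 1 × 604 = 604
  H–H: 1 × 447 = 447
  Σ(formed) = 3943 kJ
ΔH = Σ(broken) − Σ(formed) = 4092 − 3943 = +149 kJ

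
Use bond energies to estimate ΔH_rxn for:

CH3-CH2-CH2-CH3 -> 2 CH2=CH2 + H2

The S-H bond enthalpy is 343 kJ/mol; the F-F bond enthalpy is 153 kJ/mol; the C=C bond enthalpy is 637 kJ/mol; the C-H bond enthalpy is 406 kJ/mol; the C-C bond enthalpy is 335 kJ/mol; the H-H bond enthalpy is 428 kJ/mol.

ΔH ≈ +115 kJ

Bonds broken (reactants):
  C-C: 3 × 335 = 1005
  C-H: 10 × 406 = 4060
  Σ(broken) = 5065 kJ
Bonds formed (products):
  C-H: 8 × 406 = 3248
  C=C: 2 × 637 = 1274
  H-H: 1 × 428 = 428
  Σ(formed) = 4950 kJ
ΔH = Σ(broken) − Σ(formed) = 5065 − 4950 = +115 kJ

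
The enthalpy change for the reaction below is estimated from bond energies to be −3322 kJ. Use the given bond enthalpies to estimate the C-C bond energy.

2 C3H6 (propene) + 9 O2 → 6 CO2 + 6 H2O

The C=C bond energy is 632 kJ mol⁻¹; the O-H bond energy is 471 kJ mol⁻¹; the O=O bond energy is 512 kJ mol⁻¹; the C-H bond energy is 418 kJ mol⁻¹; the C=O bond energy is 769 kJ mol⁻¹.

Let D be the C-C bond energy.
Σ(broken) = 2×D + 12×418 + 2×632 + 9×512 = 10888 + 2D
Σ(formed) = 12×769 + 12×471 = 14880
ΔH = Σ(broken) − Σ(formed) = (10888 + 2D) − (14880) = −3992 + 2D
Setting this equal to −3322 kJ gives 2D = 670, so D = 335 kJ/mol.

D(C-C) ≈ 335 kJ/mol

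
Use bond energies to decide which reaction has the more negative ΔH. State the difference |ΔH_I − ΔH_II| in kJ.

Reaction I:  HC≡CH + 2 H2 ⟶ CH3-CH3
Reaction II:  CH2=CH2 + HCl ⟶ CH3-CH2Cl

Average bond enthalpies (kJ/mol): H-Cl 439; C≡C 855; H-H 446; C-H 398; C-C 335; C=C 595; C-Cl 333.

Reaction I, by 148 kJ

Reaction I:
  Bonds broken (reactants):
    C≡C: 1 × 855 = 855
    C-H: 2 × 398 = 796
    H-H: 2 × 446 = 892
    Σ(broken) = 2543 kJ
  Bonds formed (products):
    C-C: 1 × 335 = 335
    C-H: 6 × 398 = 2388
    Σ(formed) = 2723 kJ
  ΔH_I = 2543 − 2723 = −180 kJ
Reaction II:
  Bonds broken (reactants):
    C-H: 4 × 398 = 1592
    C=C: 1 × 595 = 595
    H-Cl: 1 × 439 = 439
    Σ(broken) = 2626 kJ
  Bonds formed (products):
    C-C: 1 × 335 = 335
    C-Cl: 1 × 333 = 333
    C-H: 5 × 398 = 1990
    Σ(formed) = 2658 kJ
  ΔH_II = 2626 − 2658 = −32 kJ
ΔH_I − ΔH_II = −148 kJ, so reaction I has the more negative ΔH; |ΔH_I − ΔH_II| = 148 kJ.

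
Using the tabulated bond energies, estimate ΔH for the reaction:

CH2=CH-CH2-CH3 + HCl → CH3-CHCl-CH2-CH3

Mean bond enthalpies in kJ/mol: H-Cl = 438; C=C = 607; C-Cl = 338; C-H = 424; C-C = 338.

Bonds broken (reactants):
  C-C: 2 × 338 = 676
  C-H: 8 × 424 = 3392
  C=C: 1 × 607 = 607
  H-Cl: 1 × 438 = 438
  Σ(broken) = 5113 kJ
Bonds formed (products):
  C-C: 3 × 338 = 1014
  C-Cl: 1 × 338 = 338
  C-H: 9 × 424 = 3816
  Σ(formed) = 5168 kJ
ΔH = Σ(broken) − Σ(formed) = 5113 − 5168 = −55 kJ

ΔH ≈ −55 kJ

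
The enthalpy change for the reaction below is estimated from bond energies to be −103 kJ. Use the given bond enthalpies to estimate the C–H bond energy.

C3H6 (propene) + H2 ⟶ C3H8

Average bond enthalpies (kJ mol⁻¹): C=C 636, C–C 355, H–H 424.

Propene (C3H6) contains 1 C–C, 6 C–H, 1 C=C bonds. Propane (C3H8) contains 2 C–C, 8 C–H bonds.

D(C–H) ≈ 404 kJ/mol

Let D be the C–H bond energy.
Σ(broken) = 1×355 + 6×D + 1×636 + 1×424 = 1415 + 6D
Σ(formed) = 2×355 + 8×D = 710 + 8D
ΔH = Σ(broken) − Σ(formed) = (1415 + 6D) − (710 + 8D) = +705 − 2D
Setting this equal to −103 kJ gives 2D = 808, so D = 404 kJ/mol.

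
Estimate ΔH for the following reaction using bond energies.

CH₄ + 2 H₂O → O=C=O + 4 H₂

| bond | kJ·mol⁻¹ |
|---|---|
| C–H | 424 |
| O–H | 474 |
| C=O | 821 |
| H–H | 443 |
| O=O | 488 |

ΔH ≈ +178 kJ

Bonds broken (reactants):
  C–H: 4 × 424 = 1696
  O–H: 4 × 474 = 1896
  Σ(broken) = 3592 kJ
Bonds formed (products):
  C=O: 2 × 821 = 1642
  H–H: 4 × 443 = 1772
  Σ(formed) = 3414 kJ
ΔH = Σ(broken) − Σ(formed) = 3592 − 3414 = +178 kJ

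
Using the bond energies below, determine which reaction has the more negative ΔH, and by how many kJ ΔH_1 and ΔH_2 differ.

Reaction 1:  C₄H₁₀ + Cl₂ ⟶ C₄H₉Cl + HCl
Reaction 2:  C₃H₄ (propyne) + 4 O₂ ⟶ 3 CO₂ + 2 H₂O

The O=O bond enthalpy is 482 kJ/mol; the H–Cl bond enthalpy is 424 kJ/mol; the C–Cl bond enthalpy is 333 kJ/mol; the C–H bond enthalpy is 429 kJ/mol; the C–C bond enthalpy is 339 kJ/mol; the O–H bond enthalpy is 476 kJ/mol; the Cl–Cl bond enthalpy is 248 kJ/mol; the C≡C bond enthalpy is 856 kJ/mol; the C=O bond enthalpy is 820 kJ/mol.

Reaction 1:
  Bonds broken (reactants):
    C–C: 3 × 339 = 1017
    C–H: 10 × 429 = 4290
    Cl–Cl: 1 × 248 = 248
    Σ(broken) = 5555 kJ
  Bonds formed (products):
    C–C: 3 × 339 = 1017
    C–Cl: 1 × 333 = 333
    C–H: 9 × 429 = 3861
    H–Cl: 1 × 424 = 424
    Σ(formed) = 5635 kJ
  ΔH_1 = 5555 − 5635 = −80 kJ
Reaction 2:
  Bonds broken (reactants):
    C≡C: 1 × 856 = 856
    C–C: 1 × 339 = 339
    C–H: 4 × 429 = 1716
    O=O: 4 × 482 = 1928
    Σ(broken) = 4839 kJ
  Bonds formed (products):
    C=O: 6 × 820 = 4920
    O–H: 4 × 476 = 1904
    Σ(formed) = 6824 kJ
  ΔH_2 = 4839 − 6824 = −1985 kJ
ΔH_1 − ΔH_2 = +1905 kJ, so reaction 2 has the more negative ΔH; |ΔH_1 − ΔH_2| = 1905 kJ.

Reaction 2, by 1905 kJ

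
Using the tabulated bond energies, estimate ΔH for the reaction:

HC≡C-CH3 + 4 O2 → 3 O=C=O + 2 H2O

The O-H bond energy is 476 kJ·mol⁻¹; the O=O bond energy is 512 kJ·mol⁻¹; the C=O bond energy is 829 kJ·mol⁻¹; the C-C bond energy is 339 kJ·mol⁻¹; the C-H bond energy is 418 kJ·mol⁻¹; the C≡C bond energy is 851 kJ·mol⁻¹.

Bonds broken (reactants):
  C≡C: 1 × 851 = 851
  C-C: 1 × 339 = 339
  C-H: 4 × 418 = 1672
  O=O: 4 × 512 = 2048
  Σ(broken) = 4910 kJ
Bonds formed (products):
  C=O: 6 × 829 = 4974
  O-H: 4 × 476 = 1904
  Σ(formed) = 6878 kJ
ΔH = Σ(broken) − Σ(formed) = 4910 − 6878 = −1968 kJ

ΔH ≈ −1968 kJ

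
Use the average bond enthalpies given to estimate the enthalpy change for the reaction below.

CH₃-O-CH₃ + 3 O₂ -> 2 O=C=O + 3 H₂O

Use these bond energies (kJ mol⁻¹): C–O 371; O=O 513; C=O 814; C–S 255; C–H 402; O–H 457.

ΔH ≈ −1305 kJ

Bonds broken (reactants):
  C–H: 6 × 402 = 2412
  C–O: 2 × 371 = 742
  O=O: 3 × 513 = 1539
  Σ(broken) = 4693 kJ
Bonds formed (products):
  C=O: 4 × 814 = 3256
  O–H: 6 × 457 = 2742
  Σ(formed) = 5998 kJ
ΔH = Σ(broken) − Σ(formed) = 4693 − 5998 = −1305 kJ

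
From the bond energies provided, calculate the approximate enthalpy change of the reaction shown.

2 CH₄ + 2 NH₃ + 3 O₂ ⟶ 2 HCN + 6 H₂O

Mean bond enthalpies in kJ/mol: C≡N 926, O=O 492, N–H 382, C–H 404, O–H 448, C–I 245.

ΔH ≈ −1036 kJ

Bonds broken (reactants):
  C–H: 8 × 404 = 3232
  N–H: 6 × 382 = 2292
  O=O: 3 × 492 = 1476
  Σ(broken) = 7000 kJ
Bonds formed (products):
  C≡N: 2 × 926 = 1852
  C–H: 2 × 404 = 808
  O–H: 12 × 448 = 5376
  Σ(formed) = 8036 kJ
ΔH = Σ(broken) − Σ(formed) = 7000 − 8036 = −1036 kJ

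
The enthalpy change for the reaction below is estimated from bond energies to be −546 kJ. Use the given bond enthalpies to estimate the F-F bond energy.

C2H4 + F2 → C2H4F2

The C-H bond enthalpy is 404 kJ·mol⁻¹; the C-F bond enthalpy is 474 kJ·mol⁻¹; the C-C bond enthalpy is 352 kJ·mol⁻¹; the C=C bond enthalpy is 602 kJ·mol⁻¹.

D(F-F) ≈ 152 kJ/mol

Let D be the F-F bond energy.
Σ(broken) = 4×404 + 1×602 + 1×D = 2218 + D
Σ(formed) = 1×352 + 2×474 + 4×404 = 2916
ΔH = Σ(broken) − Σ(formed) = (2218 + D) − (2916) = −698 + D
Setting this equal to −546 kJ gives D = 152 kJ/mol.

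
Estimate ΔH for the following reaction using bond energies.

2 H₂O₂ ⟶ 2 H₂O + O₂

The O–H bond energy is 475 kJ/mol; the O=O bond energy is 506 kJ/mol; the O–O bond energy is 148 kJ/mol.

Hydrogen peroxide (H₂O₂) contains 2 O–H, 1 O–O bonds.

ΔH ≈ −210 kJ

Bonds broken (reactants):
  O–H: 4 × 475 = 1900
  O–O: 2 × 148 = 296
  Σ(broken) = 2196 kJ
Bonds formed (products):
  O–H: 4 × 475 = 1900
  O=O: 1 × 506 = 506
  Σ(formed) = 2406 kJ
ΔH = Σ(broken) − Σ(formed) = 2196 − 2406 = −210 kJ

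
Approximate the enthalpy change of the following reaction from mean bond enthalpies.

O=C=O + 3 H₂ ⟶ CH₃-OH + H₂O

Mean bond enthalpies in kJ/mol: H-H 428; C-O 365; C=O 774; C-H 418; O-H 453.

Bonds broken (reactants):
  C=O: 2 × 774 = 1548
  H-H: 3 × 428 = 1284
  Σ(broken) = 2832 kJ
Bonds formed (products):
  C-H: 3 × 418 = 1254
  C-O: 1 × 365 = 365
  O-H: 3 × 453 = 1359
  Σ(formed) = 2978 kJ
ΔH = Σ(broken) − Σ(formed) = 2832 − 2978 = −146 kJ

ΔH ≈ −146 kJ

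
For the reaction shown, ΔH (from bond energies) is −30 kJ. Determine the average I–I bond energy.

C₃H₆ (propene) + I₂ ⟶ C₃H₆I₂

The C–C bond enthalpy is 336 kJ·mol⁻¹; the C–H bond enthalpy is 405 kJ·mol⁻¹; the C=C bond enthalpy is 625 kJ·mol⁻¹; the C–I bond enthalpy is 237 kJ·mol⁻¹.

Let D be the I–I bond energy.
Σ(broken) = 1×336 + 6×405 + 1×625 + 1×D = 3391 + D
Σ(formed) = 2×336 + 6×405 + 2×237 = 3576
ΔH = Σ(broken) − Σ(formed) = (3391 + D) − (3576) = −185 + D
Setting this equal to −30 kJ gives D = 155 kJ/mol.

D(I–I) ≈ 155 kJ/mol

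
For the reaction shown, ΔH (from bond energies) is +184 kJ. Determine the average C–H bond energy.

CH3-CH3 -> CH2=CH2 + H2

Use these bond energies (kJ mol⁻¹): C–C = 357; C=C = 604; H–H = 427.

D(C–H) ≈ 429 kJ/mol

Let D be the C–H bond energy.
Σ(broken) = 1×357 + 6×D = 357 + 6D
Σ(formed) = 4×D + 1×604 + 1×427 = 1031 + 4D
ΔH = Σ(broken) − Σ(formed) = (357 + 6D) − (1031 + 4D) = −674 + 2D
Setting this equal to +184 kJ gives 2D = 858, so D = 429 kJ/mol.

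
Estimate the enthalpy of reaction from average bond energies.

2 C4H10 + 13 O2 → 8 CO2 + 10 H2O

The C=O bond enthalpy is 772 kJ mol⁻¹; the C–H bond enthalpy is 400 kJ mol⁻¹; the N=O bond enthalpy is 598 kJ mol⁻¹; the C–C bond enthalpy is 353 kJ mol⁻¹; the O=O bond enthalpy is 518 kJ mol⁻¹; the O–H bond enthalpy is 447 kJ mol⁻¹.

ΔH ≈ −4440 kJ

Bonds broken (reactants):
  C–C: 6 × 353 = 2118
  C–H: 20 × 400 = 8000
  O=O: 13 × 518 = 6734
  Σ(broken) = 16852 kJ
Bonds formed (products):
  C=O: 16 × 772 = 12352
  O–H: 20 × 447 = 8940
  Σ(formed) = 21292 kJ
ΔH = Σ(broken) − Σ(formed) = 16852 − 21292 = −4440 kJ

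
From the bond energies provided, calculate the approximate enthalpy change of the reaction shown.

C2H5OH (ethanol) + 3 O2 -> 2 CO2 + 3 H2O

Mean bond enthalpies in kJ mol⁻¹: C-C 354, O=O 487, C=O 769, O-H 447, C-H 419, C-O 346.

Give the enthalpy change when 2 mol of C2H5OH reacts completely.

ΔH = −2110 kJ

Bonds broken (reactants):
  C-C: 1 × 354 = 354
  C-H: 5 × 419 = 2095
  C-O: 1 × 346 = 346
  O-H: 1 × 447 = 447
  O=O: 3 × 487 = 1461
  Σ(broken) = 4703 kJ
Bonds formed (products):
  C=O: 4 × 769 = 3076
  O-H: 6 × 447 = 2682
  Σ(formed) = 5758 kJ
ΔH = Σ(broken) − Σ(formed) = 4703 − 5758 = −1055 kJ
For 2× the reaction as written: 2 × (−1055) = −2110 kJ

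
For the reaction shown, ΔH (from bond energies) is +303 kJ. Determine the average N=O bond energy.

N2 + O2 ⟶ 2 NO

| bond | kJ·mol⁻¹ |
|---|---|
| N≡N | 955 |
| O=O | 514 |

D(N=O) ≈ 583 kJ/mol

Let D be the N=O bond energy.
Σ(broken) = 1×955 + 1×514 = 1469
Σ(formed) = 2×D = 2D
ΔH = Σ(broken) − Σ(formed) = (1469) − (2D) = +1469 − 2D
Setting this equal to +303 kJ gives 2D = 1166, so D = 583 kJ/mol.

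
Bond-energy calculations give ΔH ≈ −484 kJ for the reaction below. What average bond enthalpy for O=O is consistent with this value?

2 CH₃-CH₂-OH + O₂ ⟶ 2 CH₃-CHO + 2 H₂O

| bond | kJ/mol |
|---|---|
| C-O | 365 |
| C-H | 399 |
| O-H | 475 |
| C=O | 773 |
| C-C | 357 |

D(O=O) ≈ 484 kJ/mol

Let D be the O=O bond energy.
Σ(broken) = 2×357 + 10×399 + 2×365 + 2×475 + 1×D = 6384 + D
Σ(formed) = 2×357 + 8×399 + 2×773 + 4×475 = 7352
ΔH = Σ(broken) − Σ(formed) = (6384 + D) − (7352) = −968 + D
Setting this equal to −484 kJ gives D = 484 kJ/mol.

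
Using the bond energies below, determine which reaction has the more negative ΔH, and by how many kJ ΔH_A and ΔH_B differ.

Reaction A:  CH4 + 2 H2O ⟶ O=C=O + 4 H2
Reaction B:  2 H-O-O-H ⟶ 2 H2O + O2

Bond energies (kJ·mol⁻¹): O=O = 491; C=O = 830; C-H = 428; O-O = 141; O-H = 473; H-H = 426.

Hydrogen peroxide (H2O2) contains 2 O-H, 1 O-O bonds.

Reaction A:
  Bonds broken (reactants):
    C-H: 4 × 428 = 1712
    O-H: 4 × 473 = 1892
    Σ(broken) = 3604 kJ
  Bonds formed (products):
    C=O: 2 × 830 = 1660
    H-H: 4 × 426 = 1704
    Σ(formed) = 3364 kJ
  ΔH_A = 3604 − 3364 = +240 kJ
Reaction B:
  Bonds broken (reactants):
    O-H: 4 × 473 = 1892
    O-O: 2 × 141 = 282
    Σ(broken) = 2174 kJ
  Bonds formed (products):
    O-H: 4 × 473 = 1892
    O=O: 1 × 491 = 491
    Σ(formed) = 2383 kJ
  ΔH_B = 2174 − 2383 = −209 kJ
ΔH_A − ΔH_B = +449 kJ, so reaction B has the more negative ΔH; |ΔH_A − ΔH_B| = 449 kJ.

Reaction B, by 449 kJ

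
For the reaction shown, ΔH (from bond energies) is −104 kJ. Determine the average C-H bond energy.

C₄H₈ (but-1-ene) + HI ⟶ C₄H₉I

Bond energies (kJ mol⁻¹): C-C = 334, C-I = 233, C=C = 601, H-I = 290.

Let D be the C-H bond energy.
Σ(broken) = 2×334 + 8×D + 1×601 + 1×290 = 1559 + 8D
Σ(formed) = 3×334 + 9×D + 1×233 = 1235 + 9D
ΔH = Σ(broken) − Σ(formed) = (1559 + 8D) − (1235 + 9D) = +324 − D
Setting this equal to −104 kJ gives D = 428 kJ/mol.

D(C-H) ≈ 428 kJ/mol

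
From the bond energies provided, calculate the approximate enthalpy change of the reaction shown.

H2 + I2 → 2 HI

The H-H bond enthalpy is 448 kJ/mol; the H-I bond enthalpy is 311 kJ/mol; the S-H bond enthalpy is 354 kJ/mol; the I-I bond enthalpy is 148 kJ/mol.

Bonds broken (reactants):
  H-H: 1 × 448 = 448
  I-I: 1 × 148 = 148
  Σ(broken) = 596 kJ
Bonds formed (products):
  H-I: 2 × 311 = 622
  Σ(formed) = 622 kJ
ΔH = Σ(broken) − Σ(formed) = 596 − 622 = −26 kJ

ΔH ≈ −26 kJ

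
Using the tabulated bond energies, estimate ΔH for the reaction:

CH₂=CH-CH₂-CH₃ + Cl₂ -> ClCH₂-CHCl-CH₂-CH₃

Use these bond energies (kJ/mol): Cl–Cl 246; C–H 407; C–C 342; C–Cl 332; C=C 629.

ΔH ≈ −131 kJ

Bonds broken (reactants):
  C–C: 2 × 342 = 684
  C–H: 8 × 407 = 3256
  C=C: 1 × 629 = 629
  Cl–Cl: 1 × 246 = 246
  Σ(broken) = 4815 kJ
Bonds formed (products):
  C–C: 3 × 342 = 1026
  C–Cl: 2 × 332 = 664
  C–H: 8 × 407 = 3256
  Σ(formed) = 4946 kJ
ΔH = Σ(broken) − Σ(formed) = 4815 − 4946 = −131 kJ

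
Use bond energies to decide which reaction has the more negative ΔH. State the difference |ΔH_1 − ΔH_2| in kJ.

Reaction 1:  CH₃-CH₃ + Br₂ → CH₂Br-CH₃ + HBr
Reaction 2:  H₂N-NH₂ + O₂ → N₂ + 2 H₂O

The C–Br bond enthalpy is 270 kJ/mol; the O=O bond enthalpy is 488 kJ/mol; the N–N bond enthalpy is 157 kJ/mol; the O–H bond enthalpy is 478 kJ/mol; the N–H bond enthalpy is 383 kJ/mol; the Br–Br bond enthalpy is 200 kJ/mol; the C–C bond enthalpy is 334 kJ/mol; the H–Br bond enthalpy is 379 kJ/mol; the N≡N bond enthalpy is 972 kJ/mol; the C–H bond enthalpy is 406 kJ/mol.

Reaction 1:
  Bonds broken (reactants):
    Br–Br: 1 × 200 = 200
    C–C: 1 × 334 = 334
    C–H: 6 × 406 = 2436
    Σ(broken) = 2970 kJ
  Bonds formed (products):
    C–Br: 1 × 270 = 270
    C–C: 1 × 334 = 334
    C–H: 5 × 406 = 2030
    H–Br: 1 × 379 = 379
    Σ(formed) = 3013 kJ
  ΔH_1 = 2970 − 3013 = −43 kJ
Reaction 2:
  Bonds broken (reactants):
    N–H: 4 × 383 = 1532
    N–N: 1 × 157 = 157
    O=O: 1 × 488 = 488
    Σ(broken) = 2177 kJ
  Bonds formed (products):
    N≡N: 1 × 972 = 972
    O–H: 4 × 478 = 1912
    Σ(formed) = 2884 kJ
  ΔH_2 = 2177 − 2884 = −707 kJ
ΔH_1 − ΔH_2 = +664 kJ, so reaction 2 has the more negative ΔH; |ΔH_1 − ΔH_2| = 664 kJ.

Reaction 2, by 664 kJ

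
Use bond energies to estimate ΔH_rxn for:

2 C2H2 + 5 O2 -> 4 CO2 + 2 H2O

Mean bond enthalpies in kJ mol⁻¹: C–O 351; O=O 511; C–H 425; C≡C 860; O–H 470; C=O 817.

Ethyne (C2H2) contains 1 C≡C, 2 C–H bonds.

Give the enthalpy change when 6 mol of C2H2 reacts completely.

Bonds broken (reactants):
  C≡C: 2 × 860 = 1720
  C–H: 4 × 425 = 1700
  O=O: 5 × 511 = 2555
  Σ(broken) = 5975 kJ
Bonds formed (products):
  C=O: 8 × 817 = 6536
  O–H: 4 × 470 = 1880
  Σ(formed) = 8416 kJ
ΔH = Σ(broken) − Σ(formed) = 5975 − 8416 = −2441 kJ
For 3× the reaction as written: 3 × (−2441) = −7323 kJ

ΔH = −7323 kJ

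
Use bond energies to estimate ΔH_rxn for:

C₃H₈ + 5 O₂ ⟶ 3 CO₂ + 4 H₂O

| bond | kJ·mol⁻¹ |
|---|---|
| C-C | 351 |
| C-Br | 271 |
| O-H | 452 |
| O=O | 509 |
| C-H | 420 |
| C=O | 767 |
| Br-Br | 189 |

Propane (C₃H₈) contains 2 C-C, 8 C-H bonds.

Bonds broken (reactants):
  C-C: 2 × 351 = 702
  C-H: 8 × 420 = 3360
  O=O: 5 × 509 = 2545
  Σ(broken) = 6607 kJ
Bonds formed (products):
  C=O: 6 × 767 = 4602
  O-H: 8 × 452 = 3616
  Σ(formed) = 8218 kJ
ΔH = Σ(broken) − Σ(formed) = 6607 − 8218 = −1611 kJ

ΔH ≈ −1611 kJ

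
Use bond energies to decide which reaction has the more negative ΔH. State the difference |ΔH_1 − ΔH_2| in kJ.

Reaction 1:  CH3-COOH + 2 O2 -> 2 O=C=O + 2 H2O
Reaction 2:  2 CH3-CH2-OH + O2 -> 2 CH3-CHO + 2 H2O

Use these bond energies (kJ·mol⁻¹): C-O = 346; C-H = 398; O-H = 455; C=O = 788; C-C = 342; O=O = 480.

Reaction 1, by 369 kJ

Reaction 1:
  Bonds broken (reactants):
    C-C: 1 × 342 = 342
    C-H: 3 × 398 = 1194
    C-O: 1 × 346 = 346
    C=O: 1 × 788 = 788
    O-H: 1 × 455 = 455
    O=O: 2 × 480 = 960
    Σ(broken) = 4085 kJ
  Bonds formed (products):
    C=O: 4 × 788 = 3152
    O-H: 4 × 455 = 1820
    Σ(formed) = 4972 kJ
  ΔH_1 = 4085 − 4972 = −887 kJ
Reaction 2:
  Bonds broken (reactants):
    C-C: 2 × 342 = 684
    C-H: 10 × 398 = 3980
    C-O: 2 × 346 = 692
    O-H: 2 × 455 = 910
    O=O: 1 × 480 = 480
    Σ(broken) = 6746 kJ
  Bonds formed (products):
    C-C: 2 × 342 = 684
    C-H: 8 × 398 = 3184
    C=O: 2 × 788 = 1576
    O-H: 4 × 455 = 1820
    Σ(formed) = 7264 kJ
  ΔH_2 = 6746 − 7264 = −518 kJ
ΔH_1 − ΔH_2 = −369 kJ, so reaction 1 has the more negative ΔH; |ΔH_1 − ΔH_2| = 369 kJ.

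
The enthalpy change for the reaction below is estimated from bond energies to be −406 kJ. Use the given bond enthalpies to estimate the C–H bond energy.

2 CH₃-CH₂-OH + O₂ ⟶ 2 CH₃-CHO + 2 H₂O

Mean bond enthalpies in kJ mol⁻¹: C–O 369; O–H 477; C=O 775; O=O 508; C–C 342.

Let D be the C–H bond energy.
Σ(broken) = 2×342 + 10×D + 2×369 + 2×477 + 1×508 = 2884 + 10D
Σ(formed) = 2×342 + 8×D + 2×775 + 4×477 = 4142 + 8D
ΔH = Σ(broken) − Σ(formed) = (2884 + 10D) − (4142 + 8D) = −1258 + 2D
Setting this equal to −406 kJ gives 2D = 852, so D = 426 kJ/mol.

D(C–H) ≈ 426 kJ/mol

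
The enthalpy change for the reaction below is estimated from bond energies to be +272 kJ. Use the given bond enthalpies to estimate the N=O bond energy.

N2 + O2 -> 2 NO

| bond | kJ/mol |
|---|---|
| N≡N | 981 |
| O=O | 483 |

Let D be the N=O bond energy.
Σ(broken) = 1×981 + 1×483 = 1464
Σ(formed) = 2×D = 2D
ΔH = Σ(broken) − Σ(formed) = (1464) − (2D) = +1464 − 2D
Setting this equal to +272 kJ gives 2D = 1192, so D = 596 kJ/mol.

D(N=O) ≈ 596 kJ/mol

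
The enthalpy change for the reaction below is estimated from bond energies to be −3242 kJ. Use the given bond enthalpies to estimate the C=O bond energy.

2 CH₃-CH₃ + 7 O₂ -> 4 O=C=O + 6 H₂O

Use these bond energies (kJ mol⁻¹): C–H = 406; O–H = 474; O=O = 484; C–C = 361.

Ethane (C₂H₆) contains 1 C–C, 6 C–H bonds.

Let D be the C=O bond energy.
Σ(broken) = 2×361 + 12×406 + 7×484 = 8982
Σ(formed) = 8×D + 12×474 = 5688 + 8D
ΔH = Σ(broken) − Σ(formed) = (8982) − (5688 + 8D) = +3294 − 8D
Setting this equal to −3242 kJ gives 8D = 6536, so D = 817 kJ/mol.

D(C=O) ≈ 817 kJ/mol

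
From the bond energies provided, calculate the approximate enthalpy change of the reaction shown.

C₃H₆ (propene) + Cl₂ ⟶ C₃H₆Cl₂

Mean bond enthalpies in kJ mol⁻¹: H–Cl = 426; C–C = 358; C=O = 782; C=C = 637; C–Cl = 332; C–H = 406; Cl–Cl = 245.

Bonds broken (reactants):
  C–C: 1 × 358 = 358
  C–H: 6 × 406 = 2436
  C=C: 1 × 637 = 637
  Cl–Cl: 1 × 245 = 245
  Σ(broken) = 3676 kJ
Bonds formed (products):
  C–C: 2 × 358 = 716
  C–Cl: 2 × 332 = 664
  C–H: 6 × 406 = 2436
  Σ(formed) = 3816 kJ
ΔH = Σ(broken) − Σ(formed) = 3676 − 3816 = −140 kJ

ΔH ≈ −140 kJ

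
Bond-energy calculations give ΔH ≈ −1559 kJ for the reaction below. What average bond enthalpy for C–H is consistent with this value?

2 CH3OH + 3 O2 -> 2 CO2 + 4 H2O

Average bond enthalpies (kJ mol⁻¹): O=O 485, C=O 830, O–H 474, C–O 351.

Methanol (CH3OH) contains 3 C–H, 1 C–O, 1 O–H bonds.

Let D be the C–H bond energy.
Σ(broken) = 6×D + 2×351 + 2×474 + 3×485 = 3105 + 6D
Σ(formed) = 4×830 + 8×474 = 7112
ΔH = Σ(broken) − Σ(formed) = (3105 + 6D) − (7112) = −4007 + 6D
Setting this equal to −1559 kJ gives 6D = 2448, so D = 408 kJ/mol.

D(C–H) ≈ 408 kJ/mol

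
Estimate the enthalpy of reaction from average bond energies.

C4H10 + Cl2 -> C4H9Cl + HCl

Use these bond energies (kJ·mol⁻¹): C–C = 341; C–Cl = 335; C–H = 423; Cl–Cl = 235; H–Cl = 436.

Bonds broken (reactants):
  C–C: 3 × 341 = 1023
  C–H: 10 × 423 = 4230
  Cl–Cl: 1 × 235 = 235
  Σ(broken) = 5488 kJ
Bonds formed (products):
  C–C: 3 × 341 = 1023
  C–Cl: 1 × 335 = 335
  C–H: 9 × 423 = 3807
  H–Cl: 1 × 436 = 436
  Σ(formed) = 5601 kJ
ΔH = Σ(broken) − Σ(formed) = 5488 − 5601 = −113 kJ

ΔH ≈ −113 kJ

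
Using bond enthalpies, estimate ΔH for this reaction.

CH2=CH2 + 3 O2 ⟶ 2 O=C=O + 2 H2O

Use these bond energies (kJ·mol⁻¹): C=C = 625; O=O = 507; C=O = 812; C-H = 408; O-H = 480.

ΔH ≈ −1390 kJ

Bonds broken (reactants):
  C-H: 4 × 408 = 1632
  C=C: 1 × 625 = 625
  O=O: 3 × 507 = 1521
  Σ(broken) = 3778 kJ
Bonds formed (products):
  C=O: 4 × 812 = 3248
  O-H: 4 × 480 = 1920
  Σ(formed) = 5168 kJ
ΔH = Σ(broken) − Σ(formed) = 3778 − 5168 = −1390 kJ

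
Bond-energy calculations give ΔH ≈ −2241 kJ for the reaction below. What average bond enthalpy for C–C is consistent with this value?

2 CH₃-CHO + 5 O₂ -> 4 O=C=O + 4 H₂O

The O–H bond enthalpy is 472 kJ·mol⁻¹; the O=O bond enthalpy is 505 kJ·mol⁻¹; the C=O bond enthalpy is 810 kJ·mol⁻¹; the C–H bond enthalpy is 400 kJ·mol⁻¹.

Let D be the C–C bond energy.
Σ(broken) = 2×D + 8×400 + 2×810 + 5×505 = 7345 + 2D
Σ(formed) = 8×810 + 8×472 = 10256
ΔH = Σ(broken) − Σ(formed) = (7345 + 2D) − (10256) = −2911 + 2D
Setting this equal to −2241 kJ gives 2D = 670, so D = 335 kJ/mol.

D(C–C) ≈ 335 kJ/mol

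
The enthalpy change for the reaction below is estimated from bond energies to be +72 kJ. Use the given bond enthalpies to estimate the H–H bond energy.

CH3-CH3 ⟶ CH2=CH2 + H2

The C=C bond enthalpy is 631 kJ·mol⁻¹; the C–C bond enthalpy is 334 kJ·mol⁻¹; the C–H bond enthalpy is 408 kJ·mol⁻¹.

Let D be the H–H bond energy.
Σ(broken) = 1×334 + 6×408 = 2782
Σ(formed) = 4×408 + 1×631 + 1×D = 2263 + D
ΔH = Σ(broken) − Σ(formed) = (2782) − (2263 + D) = +519 − D
Setting this equal to +72 kJ gives D = 447 kJ/mol.

D(H–H) ≈ 447 kJ/mol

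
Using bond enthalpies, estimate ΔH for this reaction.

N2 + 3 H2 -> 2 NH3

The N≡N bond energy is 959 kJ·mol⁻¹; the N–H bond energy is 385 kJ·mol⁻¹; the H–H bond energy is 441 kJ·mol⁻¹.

ΔH ≈ −28 kJ

Bonds broken (reactants):
  H–H: 3 × 441 = 1323
  N≡N: 1 × 959 = 959
  Σ(broken) = 2282 kJ
Bonds formed (products):
  N–H: 6 × 385 = 2310
  Σ(formed) = 2310 kJ
ΔH = Σ(broken) − Σ(formed) = 2282 − 2310 = −28 kJ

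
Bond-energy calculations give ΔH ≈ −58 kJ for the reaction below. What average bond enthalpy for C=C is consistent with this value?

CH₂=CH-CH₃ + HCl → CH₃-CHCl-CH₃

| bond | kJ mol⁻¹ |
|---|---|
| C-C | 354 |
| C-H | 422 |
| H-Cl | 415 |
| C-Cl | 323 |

D(C=C) ≈ 626 kJ/mol

Let D be the C=C bond energy.
Σ(broken) = 1×354 + 6×422 + 1×D + 1×415 = 3301 + D
Σ(formed) = 2×354 + 1×323 + 7×422 = 3985
ΔH = Σ(broken) − Σ(formed) = (3301 + D) − (3985) = −684 + D
Setting this equal to −58 kJ gives D = 626 kJ/mol.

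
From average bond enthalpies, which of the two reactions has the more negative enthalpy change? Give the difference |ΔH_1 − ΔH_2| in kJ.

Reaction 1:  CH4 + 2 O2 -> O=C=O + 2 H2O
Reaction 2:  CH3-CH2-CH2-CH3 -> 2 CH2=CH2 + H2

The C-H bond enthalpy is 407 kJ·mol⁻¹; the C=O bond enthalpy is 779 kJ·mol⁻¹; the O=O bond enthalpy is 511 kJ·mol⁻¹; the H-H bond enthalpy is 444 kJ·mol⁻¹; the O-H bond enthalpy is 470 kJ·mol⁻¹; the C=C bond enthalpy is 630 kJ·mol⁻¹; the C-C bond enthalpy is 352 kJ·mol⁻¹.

Reaction 1, by 954 kJ

Reaction 1:
  Bonds broken (reactants):
    C-H: 4 × 407 = 1628
    O=O: 2 × 511 = 1022
    Σ(broken) = 2650 kJ
  Bonds formed (products):
    C=O: 2 × 779 = 1558
    O-H: 4 × 470 = 1880
    Σ(formed) = 3438 kJ
  ΔH_1 = 2650 − 3438 = −788 kJ
Reaction 2:
  Bonds broken (reactants):
    C-C: 3 × 352 = 1056
    C-H: 10 × 407 = 4070
    Σ(broken) = 5126 kJ
  Bonds formed (products):
    C-H: 8 × 407 = 3256
    C=C: 2 × 630 = 1260
    H-H: 1 × 444 = 444
    Σ(formed) = 4960 kJ
  ΔH_2 = 5126 − 4960 = +166 kJ
ΔH_1 − ΔH_2 = −954 kJ, so reaction 1 has the more negative ΔH; |ΔH_1 − ΔH_2| = 954 kJ.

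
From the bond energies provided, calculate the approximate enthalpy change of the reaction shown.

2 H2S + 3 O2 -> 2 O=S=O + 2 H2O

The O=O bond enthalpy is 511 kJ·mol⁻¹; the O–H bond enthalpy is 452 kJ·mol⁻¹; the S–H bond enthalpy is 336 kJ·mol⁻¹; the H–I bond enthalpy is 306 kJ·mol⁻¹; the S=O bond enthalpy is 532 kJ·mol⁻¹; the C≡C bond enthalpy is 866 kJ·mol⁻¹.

ΔH ≈ −1059 kJ

Bonds broken (reactants):
  O=O: 3 × 511 = 1533
  S–H: 4 × 336 = 1344
  Σ(broken) = 2877 kJ
Bonds formed (products):
  O–H: 4 × 452 = 1808
  S=O: 4 × 532 = 2128
  Σ(formed) = 3936 kJ
ΔH = Σ(broken) − Σ(formed) = 2877 − 3936 = −1059 kJ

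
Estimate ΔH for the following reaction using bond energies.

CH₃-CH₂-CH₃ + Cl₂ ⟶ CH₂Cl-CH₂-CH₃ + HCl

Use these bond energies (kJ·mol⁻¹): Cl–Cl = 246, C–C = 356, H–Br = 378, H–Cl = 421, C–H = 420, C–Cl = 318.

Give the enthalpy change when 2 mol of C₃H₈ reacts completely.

Bonds broken (reactants):
  C–C: 2 × 356 = 712
  C–H: 8 × 420 = 3360
  Cl–Cl: 1 × 246 = 246
  Σ(broken) = 4318 kJ
Bonds formed (products):
  C–C: 2 × 356 = 712
  C–Cl: 1 × 318 = 318
  C–H: 7 × 420 = 2940
  H–Cl: 1 × 421 = 421
  Σ(formed) = 4391 kJ
ΔH = Σ(broken) − Σ(formed) = 4318 − 4391 = −73 kJ
For 2× the reaction as written: 2 × (−73) = −146 kJ

ΔH = −146 kJ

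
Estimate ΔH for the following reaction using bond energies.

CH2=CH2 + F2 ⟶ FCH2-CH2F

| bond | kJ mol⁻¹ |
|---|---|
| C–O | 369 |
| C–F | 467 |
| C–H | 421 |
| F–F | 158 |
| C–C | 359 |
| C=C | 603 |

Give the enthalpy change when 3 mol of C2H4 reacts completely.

Bonds broken (reactants):
  C–H: 4 × 421 = 1684
  C=C: 1 × 603 = 603
  F–F: 1 × 158 = 158
  Σ(broken) = 2445 kJ
Bonds formed (products):
  C–C: 1 × 359 = 359
  C–F: 2 × 467 = 934
  C–H: 4 × 421 = 1684
  Σ(formed) = 2977 kJ
ΔH = Σ(broken) − Σ(formed) = 2445 − 2977 = −532 kJ
For 3× the reaction as written: 3 × (−532) = −1596 kJ

ΔH = −1596 kJ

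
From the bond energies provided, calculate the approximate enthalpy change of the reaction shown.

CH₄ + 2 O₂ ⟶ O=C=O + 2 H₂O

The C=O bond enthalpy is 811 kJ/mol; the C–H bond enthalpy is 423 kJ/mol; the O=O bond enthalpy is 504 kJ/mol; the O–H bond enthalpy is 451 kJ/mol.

ΔH ≈ −726 kJ

Bonds broken (reactants):
  C–H: 4 × 423 = 1692
  O=O: 2 × 504 = 1008
  Σ(broken) = 2700 kJ
Bonds formed (products):
  C=O: 2 × 811 = 1622
  O–H: 4 × 451 = 1804
  Σ(formed) = 3426 kJ
ΔH = Σ(broken) − Σ(formed) = 2700 − 3426 = −726 kJ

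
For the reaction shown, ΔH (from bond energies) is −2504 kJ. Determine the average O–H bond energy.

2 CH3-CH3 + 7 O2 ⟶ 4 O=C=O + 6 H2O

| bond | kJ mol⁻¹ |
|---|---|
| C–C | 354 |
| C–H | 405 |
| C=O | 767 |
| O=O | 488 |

D(O–H) ≈ 446 kJ/mol

Let D be the O–H bond energy.
Σ(broken) = 2×354 + 12×405 + 7×488 = 8984
Σ(formed) = 8×767 + 12×D = 6136 + 12D
ΔH = Σ(broken) − Σ(formed) = (8984) − (6136 + 12D) = +2848 − 12D
Setting this equal to −2504 kJ gives 12D = 5352, so D = 446 kJ/mol.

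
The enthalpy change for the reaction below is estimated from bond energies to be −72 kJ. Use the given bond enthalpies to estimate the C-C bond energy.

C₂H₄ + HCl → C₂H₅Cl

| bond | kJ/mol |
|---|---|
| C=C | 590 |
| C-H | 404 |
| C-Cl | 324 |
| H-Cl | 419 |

D(C-C) ≈ 353 kJ/mol

Let D be the C-C bond energy.
Σ(broken) = 4×404 + 1×590 + 1×419 = 2625
Σ(formed) = 1×D + 1×324 + 5×404 = 2344 + D
ΔH = Σ(broken) − Σ(formed) = (2625) − (2344 + D) = +281 − D
Setting this equal to −72 kJ gives D = 353 kJ/mol.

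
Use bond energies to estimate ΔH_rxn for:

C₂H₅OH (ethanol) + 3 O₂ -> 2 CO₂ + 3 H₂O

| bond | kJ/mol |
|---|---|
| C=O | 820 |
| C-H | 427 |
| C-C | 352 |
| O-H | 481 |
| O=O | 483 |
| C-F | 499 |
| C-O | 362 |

Bonds broken (reactants):
  C-C: 1 × 352 = 352
  C-H: 5 × 427 = 2135
  C-O: 1 × 362 = 362
  O-H: 1 × 481 = 481
  O=O: 3 × 483 = 1449
  Σ(broken) = 4779 kJ
Bonds formed (products):
  C=O: 4 × 820 = 3280
  O-H: 6 × 481 = 2886
  Σ(formed) = 6166 kJ
ΔH = Σ(broken) − Σ(formed) = 4779 − 6166 = −1387 kJ

ΔH ≈ −1387 kJ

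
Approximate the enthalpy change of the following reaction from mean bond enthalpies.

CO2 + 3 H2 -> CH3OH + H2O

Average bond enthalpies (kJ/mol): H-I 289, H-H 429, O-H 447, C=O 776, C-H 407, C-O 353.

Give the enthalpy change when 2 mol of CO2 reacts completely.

ΔH = −152 kJ

Bonds broken (reactants):
  C=O: 2 × 776 = 1552
  H-H: 3 × 429 = 1287
  Σ(broken) = 2839 kJ
Bonds formed (products):
  C-H: 3 × 407 = 1221
  C-O: 1 × 353 = 353
  O-H: 3 × 447 = 1341
  Σ(formed) = 2915 kJ
ΔH = Σ(broken) − Σ(formed) = 2839 − 2915 = −76 kJ
For 2× the reaction as written: 2 × (−76) = −152 kJ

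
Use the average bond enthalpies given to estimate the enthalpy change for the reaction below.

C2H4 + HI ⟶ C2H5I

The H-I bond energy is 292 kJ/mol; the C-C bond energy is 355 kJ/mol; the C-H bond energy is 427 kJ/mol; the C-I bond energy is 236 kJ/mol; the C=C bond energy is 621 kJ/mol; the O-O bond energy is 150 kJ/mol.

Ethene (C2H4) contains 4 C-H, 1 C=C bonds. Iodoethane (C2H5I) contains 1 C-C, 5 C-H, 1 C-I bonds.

ΔH ≈ −105 kJ

Bonds broken (reactants):
  C-H: 4 × 427 = 1708
  C=C: 1 × 621 = 621
  H-I: 1 × 292 = 292
  Σ(broken) = 2621 kJ
Bonds formed (products):
  C-C: 1 × 355 = 355
  C-H: 5 × 427 = 2135
  C-I: 1 × 236 = 236
  Σ(formed) = 2726 kJ
ΔH = Σ(broken) − Σ(formed) = 2621 − 2726 = −105 kJ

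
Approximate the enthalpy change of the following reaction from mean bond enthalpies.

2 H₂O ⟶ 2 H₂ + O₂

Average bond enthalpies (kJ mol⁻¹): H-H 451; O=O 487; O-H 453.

Bonds broken (reactants):
  O-H: 4 × 453 = 1812
  Σ(broken) = 1812 kJ
Bonds formed (products):
  H-H: 2 × 451 = 902
  O=O: 1 × 487 = 487
  Σ(formed) = 1389 kJ
ΔH = Σ(broken) − Σ(formed) = 1812 − 1389 = +423 kJ

ΔH ≈ +423 kJ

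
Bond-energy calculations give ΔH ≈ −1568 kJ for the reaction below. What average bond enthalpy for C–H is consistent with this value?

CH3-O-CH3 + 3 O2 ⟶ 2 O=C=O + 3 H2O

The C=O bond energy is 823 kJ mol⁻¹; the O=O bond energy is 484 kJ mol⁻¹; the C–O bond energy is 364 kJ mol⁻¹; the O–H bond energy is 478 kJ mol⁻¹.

Let D be the C–H bond energy.
Σ(broken) = 6×D + 2×364 + 3×484 = 2180 + 6D
Σ(formed) = 4×823 + 6×478 = 6160
ΔH = Σ(broken) − Σ(formed) = (2180 + 6D) − (6160) = −3980 + 6D
Setting this equal to −1568 kJ gives 6D = 2412, so D = 402 kJ/mol.

D(C–H) ≈ 402 kJ/mol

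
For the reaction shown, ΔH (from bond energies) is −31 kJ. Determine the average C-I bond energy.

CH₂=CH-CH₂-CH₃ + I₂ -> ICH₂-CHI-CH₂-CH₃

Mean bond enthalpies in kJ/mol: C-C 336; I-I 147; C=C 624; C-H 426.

D(C-I) ≈ 233 kJ/mol

Let D be the C-I bond energy.
Σ(broken) = 2×336 + 8×426 + 1×624 + 1×147 = 4851
Σ(formed) = 3×336 + 8×426 + 2×D = 4416 + 2D
ΔH = Σ(broken) − Σ(formed) = (4851) − (4416 + 2D) = +435 − 2D
Setting this equal to −31 kJ gives 2D = 466, so D = 233 kJ/mol.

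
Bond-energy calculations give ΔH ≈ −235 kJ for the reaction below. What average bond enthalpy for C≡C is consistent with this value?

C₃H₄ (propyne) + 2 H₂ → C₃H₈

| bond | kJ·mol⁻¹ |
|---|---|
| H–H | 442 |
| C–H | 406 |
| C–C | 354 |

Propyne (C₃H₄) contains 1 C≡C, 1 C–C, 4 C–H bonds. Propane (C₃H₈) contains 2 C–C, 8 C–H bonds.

D(C≡C) ≈ 859 kJ/mol

Let D be the C≡C bond energy.
Σ(broken) = 1×D + 1×354 + 4×406 + 2×442 = 2862 + D
Σ(formed) = 2×354 + 8×406 = 3956
ΔH = Σ(broken) − Σ(formed) = (2862 + D) − (3956) = −1094 + D
Setting this equal to −235 kJ gives D = 859 kJ/mol.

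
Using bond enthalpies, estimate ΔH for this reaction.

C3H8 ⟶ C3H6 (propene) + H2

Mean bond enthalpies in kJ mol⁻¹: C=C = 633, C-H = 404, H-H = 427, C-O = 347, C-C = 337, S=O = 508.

Bonds broken (reactants):
  C-C: 2 × 337 = 674
  C-H: 8 × 404 = 3232
  Σ(broken) = 3906 kJ
Bonds formed (products):
  C-C: 1 × 337 = 337
  C-H: 6 × 404 = 2424
  C=C: 1 × 633 = 633
  H-H: 1 × 427 = 427
  Σ(formed) = 3821 kJ
ΔH = Σ(broken) − Σ(formed) = 3906 − 3821 = +85 kJ

ΔH ≈ +85 kJ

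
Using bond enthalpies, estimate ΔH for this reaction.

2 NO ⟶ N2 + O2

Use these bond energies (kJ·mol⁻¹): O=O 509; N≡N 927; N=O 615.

ΔH ≈ −206 kJ

Bonds broken (reactants):
  N=O: 2 × 615 = 1230
  Σ(broken) = 1230 kJ
Bonds formed (products):
  N≡N: 1 × 927 = 927
  O=O: 1 × 509 = 509
  Σ(formed) = 1436 kJ
ΔH = Σ(broken) − Σ(formed) = 1230 − 1436 = −206 kJ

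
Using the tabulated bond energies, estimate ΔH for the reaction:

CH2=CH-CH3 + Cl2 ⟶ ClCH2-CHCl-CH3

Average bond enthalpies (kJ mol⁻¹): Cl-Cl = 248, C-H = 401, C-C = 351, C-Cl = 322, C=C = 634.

ΔH ≈ −113 kJ

Bonds broken (reactants):
  C-C: 1 × 351 = 351
  C-H: 6 × 401 = 2406
  C=C: 1 × 634 = 634
  Cl-Cl: 1 × 248 = 248
  Σ(broken) = 3639 kJ
Bonds formed (products):
  C-C: 2 × 351 = 702
  C-Cl: 2 × 322 = 644
  C-H: 6 × 401 = 2406
  Σ(formed) = 3752 kJ
ΔH = Σ(broken) − Σ(formed) = 3639 − 3752 = −113 kJ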